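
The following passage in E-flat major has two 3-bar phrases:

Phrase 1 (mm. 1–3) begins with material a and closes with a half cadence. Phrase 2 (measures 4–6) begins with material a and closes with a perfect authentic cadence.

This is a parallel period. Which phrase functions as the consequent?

The phrase ending with the weaker cadence (half cadence) is the antecedent; the one ending more conclusively (perfect authentic cadence) is the consequent. The consequent is phrase 2.

phrase 2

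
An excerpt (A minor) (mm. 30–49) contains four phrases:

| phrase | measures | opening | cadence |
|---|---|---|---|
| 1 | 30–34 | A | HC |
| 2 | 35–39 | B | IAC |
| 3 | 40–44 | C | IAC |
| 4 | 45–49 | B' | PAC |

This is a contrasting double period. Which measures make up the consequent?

measures 40–49

In a double period the first pair of phrases (ending imperfect authentic cadence) is the large antecedent and the second pair (ending perfect authentic cadence) is the large consequent; the consequent is measures 40–49.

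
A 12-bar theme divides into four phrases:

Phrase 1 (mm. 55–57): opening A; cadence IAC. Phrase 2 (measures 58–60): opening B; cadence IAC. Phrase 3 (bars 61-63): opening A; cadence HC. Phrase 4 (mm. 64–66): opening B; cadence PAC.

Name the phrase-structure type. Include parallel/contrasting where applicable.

Four phrases in two halves: the first half (mm. 55-60) ends with an imperfect authentic cadence, the second (mm. 61–66) with a perfect authentic cadence — a large antecedent–consequent pair, i.e. a double period.
Phrase 3 begins with the same material as phrase 1, making it parallel.

parallel double period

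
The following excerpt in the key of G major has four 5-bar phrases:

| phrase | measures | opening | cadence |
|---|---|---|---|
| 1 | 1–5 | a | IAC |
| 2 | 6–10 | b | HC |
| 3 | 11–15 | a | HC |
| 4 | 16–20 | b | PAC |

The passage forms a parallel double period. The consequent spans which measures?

measures 11–20

In a double period the four phrases pair into a large antecedent (phrases 1–2, ending half cadence) and a large consequent (phrases 3–4, ending perfect authentic cadence). The consequent spans bars 11–20.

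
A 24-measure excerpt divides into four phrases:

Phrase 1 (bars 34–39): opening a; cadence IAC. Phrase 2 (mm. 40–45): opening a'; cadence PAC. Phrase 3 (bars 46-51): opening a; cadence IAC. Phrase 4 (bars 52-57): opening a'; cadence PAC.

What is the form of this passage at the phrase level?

repeated period

The cadence pattern IAC–PAC–IAC–PAC is weak–strong twice, and phrases 3–4 restate phrases 1–2: a period heard twice, not a double period (which would end weakly at phrase 2).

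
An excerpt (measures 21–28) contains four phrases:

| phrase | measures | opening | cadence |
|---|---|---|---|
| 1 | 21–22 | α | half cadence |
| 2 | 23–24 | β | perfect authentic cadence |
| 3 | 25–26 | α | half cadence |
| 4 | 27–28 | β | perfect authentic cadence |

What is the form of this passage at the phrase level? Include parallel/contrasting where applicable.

The cadence pattern HC–PAC–HC–PAC is weak–strong twice, and phrases 3–4 restate phrases 1–2: a period heard twice, not a double period (which would end weakly at phrase 2).

repeated period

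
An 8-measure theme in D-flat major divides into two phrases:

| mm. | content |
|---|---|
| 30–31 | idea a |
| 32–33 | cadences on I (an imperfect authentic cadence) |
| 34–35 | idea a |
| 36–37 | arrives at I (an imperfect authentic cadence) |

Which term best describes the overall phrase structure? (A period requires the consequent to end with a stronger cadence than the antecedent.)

Both phrases have the same opening (a) and the same cadence (imperfect authentic cadence): the second is a restatement, not a consequent, so this is a repeated phrase rather than a period.

repeated phrase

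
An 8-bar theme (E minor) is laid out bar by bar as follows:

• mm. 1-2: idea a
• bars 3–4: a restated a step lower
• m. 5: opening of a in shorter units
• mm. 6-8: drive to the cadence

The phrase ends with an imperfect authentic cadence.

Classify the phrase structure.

sentence

Basic idea (mm. 1–2) + its repetition (mm. 3-4) form the presentation; fragmentation and cadence (bars 5–8) form the continuation — the 8-bar whole is a sentence.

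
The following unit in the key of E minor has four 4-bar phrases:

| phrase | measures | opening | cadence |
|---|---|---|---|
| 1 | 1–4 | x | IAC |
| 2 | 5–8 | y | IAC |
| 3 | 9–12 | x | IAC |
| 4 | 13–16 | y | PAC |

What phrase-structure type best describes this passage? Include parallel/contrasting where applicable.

parallel double period

Four phrases in two halves: the first half (bars 1-8) ends with an imperfect authentic cadence, the second (measures 9–16) with a perfect authentic cadence — a large antecedent–consequent pair, i.e. a double period.
Phrase 3 begins with the same material as phrase 1, making it parallel.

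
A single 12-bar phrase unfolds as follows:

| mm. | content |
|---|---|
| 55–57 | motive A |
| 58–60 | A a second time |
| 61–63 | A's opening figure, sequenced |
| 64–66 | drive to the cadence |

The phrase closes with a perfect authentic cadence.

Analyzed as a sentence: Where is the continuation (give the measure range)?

After the presentation (measures 55–60), the continuation covers the fragmentation through the cadence: mm. 61-66.

measures 61–66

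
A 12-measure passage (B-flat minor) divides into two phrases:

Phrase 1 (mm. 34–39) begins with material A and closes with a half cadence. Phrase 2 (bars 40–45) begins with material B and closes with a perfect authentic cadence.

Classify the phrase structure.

Phrase 1 ends with a half cadence (weaker) and phrase 2 with a perfect authentic cadence (stronger): antecedent + consequent = a period.
The two phrases open with different material (A / B), so the period is contrasting.

contrasting period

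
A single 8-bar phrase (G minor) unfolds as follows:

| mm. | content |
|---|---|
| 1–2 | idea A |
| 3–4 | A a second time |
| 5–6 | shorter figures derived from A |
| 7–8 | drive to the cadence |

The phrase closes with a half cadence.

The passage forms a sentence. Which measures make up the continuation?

After the presentation (measures 1-4), the continuation covers the fragmentation through the cadence: bars 5–8.

measures 5–8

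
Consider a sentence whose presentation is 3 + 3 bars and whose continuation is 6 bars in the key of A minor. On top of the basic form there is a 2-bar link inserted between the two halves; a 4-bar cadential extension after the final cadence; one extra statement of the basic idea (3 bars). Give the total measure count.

Basic sentence: 3 + 3 + 6 = 12 bars.
12 (basic form) + 2 (link) + 4 (cadential extension) + 3 (extra statement) = 21.

21 measures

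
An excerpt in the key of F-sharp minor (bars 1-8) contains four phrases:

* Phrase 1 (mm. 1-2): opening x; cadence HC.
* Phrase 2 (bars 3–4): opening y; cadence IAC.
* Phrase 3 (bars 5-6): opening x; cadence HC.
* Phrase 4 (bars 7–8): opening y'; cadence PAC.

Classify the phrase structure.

Four phrases in two halves: the first half (bars 1–4) ends with an imperfect authentic cadence, the second (bars 5–8) with a perfect authentic cadence — a large antecedent–consequent pair, i.e. a double period.
Phrase 3 begins with the same material as phrase 1, making it parallel.

parallel double period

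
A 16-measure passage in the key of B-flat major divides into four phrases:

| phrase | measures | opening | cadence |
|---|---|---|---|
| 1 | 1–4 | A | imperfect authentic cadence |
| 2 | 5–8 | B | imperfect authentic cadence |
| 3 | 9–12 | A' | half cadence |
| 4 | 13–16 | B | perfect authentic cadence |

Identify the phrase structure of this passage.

Four phrases in two halves: the first half (mm. 1-8) ends with an imperfect authentic cadence, the second (bars 9-16) with a perfect authentic cadence — a large antecedent–consequent pair, i.e. a double period.
Phrase 3 begins with the same material as phrase 1, making it parallel.

parallel double period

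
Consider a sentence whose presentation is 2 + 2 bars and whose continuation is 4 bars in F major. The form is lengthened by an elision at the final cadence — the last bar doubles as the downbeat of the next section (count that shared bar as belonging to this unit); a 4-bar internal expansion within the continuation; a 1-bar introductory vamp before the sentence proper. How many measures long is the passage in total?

Basic sentence: 2 + 2 + 4 = 8 bars.
8 (basic form) + 4 (internal expansion) + 1 (introduction) = 13.
The elision shares a bar with the next section but does not change this unit's count.

13 measures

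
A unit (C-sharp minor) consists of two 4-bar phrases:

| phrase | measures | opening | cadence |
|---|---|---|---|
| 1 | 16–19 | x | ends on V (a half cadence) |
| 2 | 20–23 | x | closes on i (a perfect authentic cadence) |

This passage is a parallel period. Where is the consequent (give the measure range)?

measures 20–23

The antecedent is the phrase ending with the weaker cadence (half cadence, phrase 1) and the consequent the one ending more conclusively (perfect authentic cadence, phrase 2); the consequent is bars 20–23.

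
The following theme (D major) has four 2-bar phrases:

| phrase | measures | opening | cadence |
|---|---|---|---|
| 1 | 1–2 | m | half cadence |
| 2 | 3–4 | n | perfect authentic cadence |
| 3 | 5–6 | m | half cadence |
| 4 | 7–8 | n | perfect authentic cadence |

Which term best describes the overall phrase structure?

The cadence pattern HC–PAC–HC–PAC is weak–strong twice, and phrases 3–4 restate phrases 1–2: a period heard twice, not a double period (which would end weakly at phrase 2).

repeated period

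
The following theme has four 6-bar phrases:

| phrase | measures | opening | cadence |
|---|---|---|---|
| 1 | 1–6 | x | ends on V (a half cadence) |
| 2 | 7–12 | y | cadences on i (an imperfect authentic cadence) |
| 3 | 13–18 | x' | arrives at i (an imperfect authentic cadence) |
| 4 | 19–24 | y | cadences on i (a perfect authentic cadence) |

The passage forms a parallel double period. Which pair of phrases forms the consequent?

phrases 3 and 4

In a double period the first pair of phrases (ending imperfect authentic cadence) is the large antecedent and the second pair (ending perfect authentic cadence) is the large consequent; the consequent is phrases 3 and 4.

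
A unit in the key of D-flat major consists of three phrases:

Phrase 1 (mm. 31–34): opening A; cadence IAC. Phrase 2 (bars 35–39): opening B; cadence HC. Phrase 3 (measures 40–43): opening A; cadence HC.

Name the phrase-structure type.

phrase group

The final phrase closes with a half cadence, which is not stronger than the preceding half cadence; the 3 phrases lack an overall antecedent–consequent design and so form a phrase group.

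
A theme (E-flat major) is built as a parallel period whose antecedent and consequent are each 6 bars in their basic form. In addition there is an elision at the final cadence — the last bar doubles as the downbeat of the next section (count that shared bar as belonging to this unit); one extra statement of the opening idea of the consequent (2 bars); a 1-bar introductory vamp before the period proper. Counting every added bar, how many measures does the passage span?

Basic parallel period: 6 + 6 = 12 bars.
12 (basic form) + 2 (extra statement) + 1 (introduction) = 15.
The elision shares a bar with the next section but does not change this unit's count.

15 measures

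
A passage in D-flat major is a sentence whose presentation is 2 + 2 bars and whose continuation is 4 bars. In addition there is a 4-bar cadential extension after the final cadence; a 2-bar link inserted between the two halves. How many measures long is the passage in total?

14 measures

Basic sentence: 2 + 2 + 4 = 8 bars.
8 (basic form) + 4 (cadential extension) + 2 (link) = 14.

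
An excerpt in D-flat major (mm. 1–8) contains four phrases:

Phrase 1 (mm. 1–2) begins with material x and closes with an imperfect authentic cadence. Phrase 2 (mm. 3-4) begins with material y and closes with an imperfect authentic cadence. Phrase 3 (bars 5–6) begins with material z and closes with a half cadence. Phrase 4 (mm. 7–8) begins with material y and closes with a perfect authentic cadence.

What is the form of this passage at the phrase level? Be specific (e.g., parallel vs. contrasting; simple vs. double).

Four phrases in two halves: the first half (bars 1–4) ends with an imperfect authentic cadence, the second (measures 5–8) with a perfect authentic cadence — a large antecedent–consequent pair, i.e. a double period.
Phrase 3 begins with different material from phrase 1, making it contrasting.

contrasting double period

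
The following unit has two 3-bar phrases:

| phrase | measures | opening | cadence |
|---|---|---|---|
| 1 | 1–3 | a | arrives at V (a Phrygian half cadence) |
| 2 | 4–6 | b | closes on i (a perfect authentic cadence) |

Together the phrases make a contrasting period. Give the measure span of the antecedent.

measures 1–3

The phrase ending with the weaker cadence (Phrygian half cadence) is the antecedent; the one ending more conclusively (perfect authentic cadence) is the consequent. The antecedent is measures 1–3.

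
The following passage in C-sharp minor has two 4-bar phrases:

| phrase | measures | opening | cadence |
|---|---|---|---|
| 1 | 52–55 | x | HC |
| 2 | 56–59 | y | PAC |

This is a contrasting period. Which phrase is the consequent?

phrase 2

The phrase ending with the weaker cadence (half cadence) is the antecedent; the one ending more conclusively (perfect authentic cadence) is the consequent. The consequent is phrase 2.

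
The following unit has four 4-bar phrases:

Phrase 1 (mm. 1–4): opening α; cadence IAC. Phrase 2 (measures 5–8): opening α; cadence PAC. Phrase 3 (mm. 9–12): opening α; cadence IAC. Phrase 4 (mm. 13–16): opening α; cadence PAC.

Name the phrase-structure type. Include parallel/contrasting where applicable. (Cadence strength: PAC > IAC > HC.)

repeated period

The cadence pattern IAC–PAC–IAC–PAC is weak–strong twice, and phrases 3–4 restate phrases 1–2: a period heard twice, not a double period (which would end weakly at phrase 2).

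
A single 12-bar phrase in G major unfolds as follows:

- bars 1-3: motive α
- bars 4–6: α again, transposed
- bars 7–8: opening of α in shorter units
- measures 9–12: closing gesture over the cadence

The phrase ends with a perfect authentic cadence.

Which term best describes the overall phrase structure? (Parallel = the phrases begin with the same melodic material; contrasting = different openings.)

Basic idea (mm. 1–3) + its repetition (measures 4–6) form the presentation; fragmentation and cadence (mm. 7–12) form the continuation — the 12-bar whole is a sentence.

sentence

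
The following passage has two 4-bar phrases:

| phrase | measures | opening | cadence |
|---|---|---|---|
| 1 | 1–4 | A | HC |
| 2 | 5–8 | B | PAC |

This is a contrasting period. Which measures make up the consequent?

The phrase ending with the weaker cadence (half cadence) is the antecedent; the one ending more conclusively (perfect authentic cadence) is the consequent. The consequent is measures 5–8.

measures 5–8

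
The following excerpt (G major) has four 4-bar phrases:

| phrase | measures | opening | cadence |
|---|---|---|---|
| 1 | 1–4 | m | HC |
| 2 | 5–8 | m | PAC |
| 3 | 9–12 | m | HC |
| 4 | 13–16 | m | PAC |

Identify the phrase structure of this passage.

The cadence pattern HC–PAC–HC–PAC is weak–strong twice, and phrases 3–4 restate phrases 1–2: a period heard twice, not a double period (which would end weakly at phrase 2).

repeated period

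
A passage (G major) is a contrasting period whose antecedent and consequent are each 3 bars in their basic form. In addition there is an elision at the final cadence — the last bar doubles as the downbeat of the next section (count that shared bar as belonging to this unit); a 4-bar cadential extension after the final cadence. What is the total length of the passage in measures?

10 measures

Basic contrasting period: 3 + 3 = 6 bars.
6 (basic form) + 4 (cadential extension) = 10.
The elision shares a bar with the next section but does not change this unit's count.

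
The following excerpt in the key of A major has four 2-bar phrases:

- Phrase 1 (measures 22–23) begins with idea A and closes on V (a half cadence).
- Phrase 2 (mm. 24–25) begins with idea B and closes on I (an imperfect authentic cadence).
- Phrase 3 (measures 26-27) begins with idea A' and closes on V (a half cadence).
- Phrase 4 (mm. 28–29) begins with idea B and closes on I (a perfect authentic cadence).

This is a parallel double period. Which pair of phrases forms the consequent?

phrases 3 and 4

In a double period the first pair of phrases (ending imperfect authentic cadence) is the large antecedent and the second pair (ending perfect authentic cadence) is the large consequent; the consequent is phrases 3 and 4.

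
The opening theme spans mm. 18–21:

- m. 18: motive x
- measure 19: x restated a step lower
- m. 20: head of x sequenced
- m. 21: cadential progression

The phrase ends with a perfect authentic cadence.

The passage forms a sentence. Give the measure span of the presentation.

The presentation of a sentence is the basic idea (m. 18) plus its repetition (m. 19); the presentation is therefore mm. 18–19.

measures 18–19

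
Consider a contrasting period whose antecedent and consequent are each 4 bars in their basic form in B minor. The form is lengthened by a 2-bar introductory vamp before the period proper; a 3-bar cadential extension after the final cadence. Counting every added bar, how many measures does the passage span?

13 measures

Basic contrasting period: 4 + 4 = 8 bars.
8 (basic form) + 2 (introduction) + 3 (cadential extension) = 13.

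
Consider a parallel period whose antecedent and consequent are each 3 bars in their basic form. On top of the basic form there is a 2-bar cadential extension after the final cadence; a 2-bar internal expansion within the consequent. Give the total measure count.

10 measures

Basic parallel period: 3 + 3 = 6 bars.
6 (basic form) + 2 (cadential extension) + 2 (internal expansion) = 10.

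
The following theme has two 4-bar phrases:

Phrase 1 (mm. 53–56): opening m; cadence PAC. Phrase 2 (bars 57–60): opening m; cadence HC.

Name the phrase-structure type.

phrase group

The second phrase closes with a half cadence, which is not stronger than the first phrase's perfect authentic cadence; without a weak→strong cadential pair there is no antecedent–consequent relationship, so this is a phrase group rather than a period.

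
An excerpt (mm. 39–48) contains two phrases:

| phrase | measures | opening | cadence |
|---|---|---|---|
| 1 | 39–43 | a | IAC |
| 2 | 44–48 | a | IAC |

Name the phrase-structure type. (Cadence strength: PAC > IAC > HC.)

repeated phrase

Both phrases have the same opening (a) and the same cadence (imperfect authentic cadence): the second is a restatement, not a consequent, so this is a repeated phrase rather than a period.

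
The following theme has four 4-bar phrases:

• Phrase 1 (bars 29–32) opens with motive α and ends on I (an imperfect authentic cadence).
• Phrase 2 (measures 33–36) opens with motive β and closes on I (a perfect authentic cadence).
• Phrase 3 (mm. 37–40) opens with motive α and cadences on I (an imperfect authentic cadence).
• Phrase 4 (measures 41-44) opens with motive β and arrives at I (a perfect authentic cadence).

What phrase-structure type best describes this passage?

The cadence pattern IAC–PAC–IAC–PAC is weak–strong twice, and phrases 3–4 restate phrases 1–2: a period heard twice, not a double period (which would end weakly at phrase 2).

repeated period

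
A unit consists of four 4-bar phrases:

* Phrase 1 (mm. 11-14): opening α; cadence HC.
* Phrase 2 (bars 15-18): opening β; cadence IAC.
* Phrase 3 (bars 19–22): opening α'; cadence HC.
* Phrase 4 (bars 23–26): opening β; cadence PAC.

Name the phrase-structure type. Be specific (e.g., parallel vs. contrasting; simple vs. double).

parallel double period

Four phrases in two halves: the first half (mm. 11–18) ends with an imperfect authentic cadence, the second (mm. 19–26) with a perfect authentic cadence — a large antecedent–consequent pair, i.e. a double period.
Phrase 3 begins with the same material as phrase 1, making it parallel.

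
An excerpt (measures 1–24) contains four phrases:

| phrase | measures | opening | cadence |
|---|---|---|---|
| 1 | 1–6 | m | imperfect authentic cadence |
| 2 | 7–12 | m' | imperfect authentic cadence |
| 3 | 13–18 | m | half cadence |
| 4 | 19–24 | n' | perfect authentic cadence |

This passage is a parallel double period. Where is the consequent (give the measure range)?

measures 13–24

In a double period the four phrases pair into a large antecedent (phrases 1–2, ending imperfect authentic cadence) and a large consequent (phrases 3–4, ending perfect authentic cadence). The consequent spans mm. 13–24.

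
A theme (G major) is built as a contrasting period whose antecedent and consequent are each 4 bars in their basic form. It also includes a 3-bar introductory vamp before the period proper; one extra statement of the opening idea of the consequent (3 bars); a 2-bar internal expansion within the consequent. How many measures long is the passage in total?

16 measures

Basic contrasting period: 4 + 4 = 8 bars.
8 (basic form) + 3 (introduction) + 3 (extra statement) + 2 (internal expansion) = 16.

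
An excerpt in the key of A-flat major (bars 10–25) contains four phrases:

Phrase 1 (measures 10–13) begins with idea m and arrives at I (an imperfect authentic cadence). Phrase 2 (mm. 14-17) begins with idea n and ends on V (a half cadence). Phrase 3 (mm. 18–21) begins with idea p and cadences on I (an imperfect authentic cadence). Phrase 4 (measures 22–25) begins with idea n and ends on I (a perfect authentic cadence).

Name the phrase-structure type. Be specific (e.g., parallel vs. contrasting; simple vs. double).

Four phrases in two halves: the first half (mm. 10-17) ends with a half cadence, the second (measures 18-25) with a perfect authentic cadence — a large antecedent–consequent pair, i.e. a double period.
Phrase 3 begins with different material from phrase 1, making it contrasting.

contrasting double period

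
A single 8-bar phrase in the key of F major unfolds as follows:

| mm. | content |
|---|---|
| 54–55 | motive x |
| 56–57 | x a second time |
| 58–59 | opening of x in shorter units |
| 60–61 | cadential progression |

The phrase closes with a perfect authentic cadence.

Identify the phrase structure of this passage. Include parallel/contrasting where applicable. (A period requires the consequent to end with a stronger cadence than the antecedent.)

Basic idea (bars 54–55) + its repetition (measures 56–57) form the presentation; fragmentation and cadence (mm. 58-61) form the continuation — the 8-bar whole is a sentence.

sentence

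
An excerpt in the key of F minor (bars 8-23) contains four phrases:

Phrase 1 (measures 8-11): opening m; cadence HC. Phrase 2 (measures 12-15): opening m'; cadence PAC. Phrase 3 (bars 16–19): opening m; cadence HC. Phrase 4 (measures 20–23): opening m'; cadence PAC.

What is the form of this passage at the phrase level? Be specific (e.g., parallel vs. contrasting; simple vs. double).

The cadence pattern HC–PAC–HC–PAC is weak–strong twice, and phrases 3–4 restate phrases 1–2: a period heard twice, not a double period (which would end weakly at phrase 2).

repeated period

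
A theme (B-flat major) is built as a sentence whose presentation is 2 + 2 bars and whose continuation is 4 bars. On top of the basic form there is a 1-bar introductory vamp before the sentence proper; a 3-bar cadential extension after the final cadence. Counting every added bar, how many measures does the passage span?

Basic sentence: 2 + 2 + 4 = 8 bars.
8 (basic form) + 1 (introduction) + 3 (cadential extension) = 12.

12 measures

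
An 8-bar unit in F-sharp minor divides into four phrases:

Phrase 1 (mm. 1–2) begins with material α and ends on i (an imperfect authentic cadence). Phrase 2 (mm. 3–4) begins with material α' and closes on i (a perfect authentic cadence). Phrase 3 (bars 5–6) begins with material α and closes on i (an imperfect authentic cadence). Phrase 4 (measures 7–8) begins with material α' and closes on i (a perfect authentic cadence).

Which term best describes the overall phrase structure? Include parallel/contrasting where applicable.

repeated period

The cadence pattern IAC–PAC–IAC–PAC is weak–strong twice, and phrases 3–4 restate phrases 1–2: a period heard twice, not a double period (which would end weakly at phrase 2).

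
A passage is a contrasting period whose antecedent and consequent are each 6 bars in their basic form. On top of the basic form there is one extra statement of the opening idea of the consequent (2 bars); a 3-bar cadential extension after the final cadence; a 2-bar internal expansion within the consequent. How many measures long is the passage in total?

Basic contrasting period: 6 + 6 = 12 bars.
12 (basic form) + 2 (extra statement) + 3 (cadential extension) + 2 (internal expansion) = 19.

19 measures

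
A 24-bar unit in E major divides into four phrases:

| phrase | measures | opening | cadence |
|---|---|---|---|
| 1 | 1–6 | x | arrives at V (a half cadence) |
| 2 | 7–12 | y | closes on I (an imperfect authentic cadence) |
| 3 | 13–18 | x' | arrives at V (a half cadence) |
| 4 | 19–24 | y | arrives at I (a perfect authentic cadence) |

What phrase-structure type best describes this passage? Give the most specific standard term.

parallel double period

Four phrases in two halves: the first half (mm. 1–12) ends with an imperfect authentic cadence, the second (mm. 13–24) with a perfect authentic cadence — a large antecedent–consequent pair, i.e. a double period.
Phrase 3 begins with the same material as phrase 1, making it parallel.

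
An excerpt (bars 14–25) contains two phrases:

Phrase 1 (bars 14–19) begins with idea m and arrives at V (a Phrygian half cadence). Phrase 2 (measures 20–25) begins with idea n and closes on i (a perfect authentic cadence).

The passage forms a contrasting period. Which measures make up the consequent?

measures 20–25

The phrase ending with the weaker cadence (Phrygian half cadence) is the antecedent; the one ending more conclusively (perfect authentic cadence) is the consequent. The consequent is measures 20–25.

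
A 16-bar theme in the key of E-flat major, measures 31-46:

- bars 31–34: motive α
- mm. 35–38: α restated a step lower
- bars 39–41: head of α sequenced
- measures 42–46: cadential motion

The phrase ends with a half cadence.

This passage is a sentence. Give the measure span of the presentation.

The presentation of a sentence is the basic idea (mm. 31–34) plus its repetition (mm. 35–38); the presentation is therefore bars 31–38.

measures 31–38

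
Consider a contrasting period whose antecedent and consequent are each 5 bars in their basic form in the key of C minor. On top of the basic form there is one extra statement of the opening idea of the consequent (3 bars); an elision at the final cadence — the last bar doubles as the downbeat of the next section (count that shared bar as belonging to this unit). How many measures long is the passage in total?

13 measures

Basic contrasting period: 5 + 5 = 10 bars.
10 (basic form) + 3 (extra statement) = 13.
The elision shares a bar with the next section but does not change this unit's count.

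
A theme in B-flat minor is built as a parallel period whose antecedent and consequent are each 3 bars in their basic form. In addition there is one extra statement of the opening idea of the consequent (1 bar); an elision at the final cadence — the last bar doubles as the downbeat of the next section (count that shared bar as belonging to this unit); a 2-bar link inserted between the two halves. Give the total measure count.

Basic parallel period: 3 + 3 = 6 bars.
6 (basic form) + 1 (extra statement) + 2 (link) = 9.
The elision shares a bar with the next section but does not change this unit's count.

9 measures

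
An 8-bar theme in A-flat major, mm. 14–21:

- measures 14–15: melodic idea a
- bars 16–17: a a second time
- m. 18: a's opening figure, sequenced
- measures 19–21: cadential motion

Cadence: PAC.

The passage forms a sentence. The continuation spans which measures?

After the presentation (measures 14-17), the continuation covers the fragmentation through the cadence: measures 18–21.

measures 18–21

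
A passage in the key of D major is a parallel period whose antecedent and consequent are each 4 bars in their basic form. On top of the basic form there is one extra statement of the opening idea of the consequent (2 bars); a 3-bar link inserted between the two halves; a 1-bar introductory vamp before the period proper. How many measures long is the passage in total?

Basic parallel period: 4 + 4 = 8 bars.
8 (basic form) + 2 (extra statement) + 3 (link) + 1 (introduction) = 14.

14 measures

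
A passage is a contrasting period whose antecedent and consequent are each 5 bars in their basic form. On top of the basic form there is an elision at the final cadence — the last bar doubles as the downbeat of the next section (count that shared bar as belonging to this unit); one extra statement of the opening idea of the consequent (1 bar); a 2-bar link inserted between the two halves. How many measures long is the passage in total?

Basic contrasting period: 5 + 5 = 10 bars.
10 (basic form) + 1 (extra statement) + 2 (link) = 13.
The elision shares a bar with the next section but does not change this unit's count.

13 measures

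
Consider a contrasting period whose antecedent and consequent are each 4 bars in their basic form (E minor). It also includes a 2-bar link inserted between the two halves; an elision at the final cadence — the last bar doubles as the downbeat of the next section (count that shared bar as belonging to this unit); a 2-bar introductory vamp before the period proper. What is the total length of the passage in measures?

Basic contrasting period: 4 + 4 = 8 bars.
8 (basic form) + 2 (link) + 2 (introduction) = 12.
The elision shares a bar with the next section but does not change this unit's count.

12 measures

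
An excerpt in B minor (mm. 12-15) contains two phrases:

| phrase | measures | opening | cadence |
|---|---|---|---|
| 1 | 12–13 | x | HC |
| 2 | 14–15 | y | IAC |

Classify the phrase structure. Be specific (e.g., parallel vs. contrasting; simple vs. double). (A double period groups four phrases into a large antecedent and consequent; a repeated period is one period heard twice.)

Phrase 1 ends with a half cadence (weaker) and phrase 2 with an imperfect authentic cadence (stronger): antecedent + consequent = a period.
The two phrases open with different material (x / y), so the period is contrasting.

contrasting period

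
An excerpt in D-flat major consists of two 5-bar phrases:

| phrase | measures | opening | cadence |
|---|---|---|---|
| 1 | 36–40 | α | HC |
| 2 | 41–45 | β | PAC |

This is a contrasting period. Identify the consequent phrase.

The phrase ending with the weaker cadence (half cadence) is the antecedent; the one ending more conclusively (perfect authentic cadence) is the consequent. The consequent is phrase 2.

phrase 2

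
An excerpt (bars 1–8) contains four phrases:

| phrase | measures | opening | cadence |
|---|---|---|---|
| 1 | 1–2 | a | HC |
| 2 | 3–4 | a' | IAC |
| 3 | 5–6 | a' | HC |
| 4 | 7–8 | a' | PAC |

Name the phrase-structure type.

parallel double period

Four phrases in two halves: the first half (bars 1-4) ends with an imperfect authentic cadence, the second (measures 5–8) with a perfect authentic cadence — a large antecedent–consequent pair, i.e. a double period.
Phrase 3 begins with the same material as phrase 1, making it parallel.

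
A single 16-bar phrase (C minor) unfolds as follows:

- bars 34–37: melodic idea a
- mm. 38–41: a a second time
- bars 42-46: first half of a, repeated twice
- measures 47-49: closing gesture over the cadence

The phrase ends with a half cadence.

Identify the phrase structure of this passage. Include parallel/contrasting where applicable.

sentence

Basic idea (bars 34–37) + its repetition (mm. 38–41) form the presentation; fragmentation and cadence (measures 42–49) form the continuation — the 16-bar whole is a sentence.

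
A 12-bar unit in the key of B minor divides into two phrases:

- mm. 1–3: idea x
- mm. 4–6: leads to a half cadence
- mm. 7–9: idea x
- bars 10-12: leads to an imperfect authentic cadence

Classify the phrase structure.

Phrase 1 ends with a half cadence (weaker) and phrase 2 with an imperfect authentic cadence (stronger): antecedent + consequent = a period.
The two phrases open with the same material (x / x), so the period is parallel.

parallel period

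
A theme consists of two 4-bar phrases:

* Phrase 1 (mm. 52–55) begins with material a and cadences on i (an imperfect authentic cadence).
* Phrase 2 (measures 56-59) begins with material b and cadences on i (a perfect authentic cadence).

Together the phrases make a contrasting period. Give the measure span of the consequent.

measures 56–59

The phrase ending with the weaker cadence (imperfect authentic cadence) is the antecedent; the one ending more conclusively (perfect authentic cadence) is the consequent. The consequent is measures 56–59.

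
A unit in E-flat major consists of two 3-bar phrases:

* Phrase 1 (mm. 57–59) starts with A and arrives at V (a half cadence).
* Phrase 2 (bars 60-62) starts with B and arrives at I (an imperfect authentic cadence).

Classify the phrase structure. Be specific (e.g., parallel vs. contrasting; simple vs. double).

contrasting period

Phrase 1 ends with a half cadence (weaker) and phrase 2 with an imperfect authentic cadence (stronger): antecedent + consequent = a period.
The two phrases open with different material (A / B), so the period is contrasting.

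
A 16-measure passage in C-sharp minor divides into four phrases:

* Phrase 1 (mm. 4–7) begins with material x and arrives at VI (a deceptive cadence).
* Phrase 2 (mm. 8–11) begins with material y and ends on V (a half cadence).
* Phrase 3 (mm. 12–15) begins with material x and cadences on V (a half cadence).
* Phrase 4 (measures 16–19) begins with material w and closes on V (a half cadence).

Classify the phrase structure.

phrase group

Phrase 4 ends with a half cadence, no stronger than phrase 2's half cadence, so the four phrases do not form a double period; nor do phrases 3–4 duplicate 1–2, so it is not a repeated period. With no phrase reaching a conclusive cadence, the passage is a phrase group.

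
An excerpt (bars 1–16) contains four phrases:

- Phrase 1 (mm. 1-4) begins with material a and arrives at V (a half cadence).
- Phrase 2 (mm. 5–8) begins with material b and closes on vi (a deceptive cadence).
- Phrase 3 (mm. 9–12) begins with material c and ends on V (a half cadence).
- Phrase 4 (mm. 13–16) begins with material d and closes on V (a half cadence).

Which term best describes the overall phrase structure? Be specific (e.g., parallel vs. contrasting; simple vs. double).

Phrase 4 ends with a half cadence, no stronger than phrase 2's deceptive cadence, so the four phrases do not form a double period; nor do phrases 3–4 duplicate 1–2, so it is not a repeated period. With no phrase reaching a conclusive cadence, the passage is a phrase group.

phrase group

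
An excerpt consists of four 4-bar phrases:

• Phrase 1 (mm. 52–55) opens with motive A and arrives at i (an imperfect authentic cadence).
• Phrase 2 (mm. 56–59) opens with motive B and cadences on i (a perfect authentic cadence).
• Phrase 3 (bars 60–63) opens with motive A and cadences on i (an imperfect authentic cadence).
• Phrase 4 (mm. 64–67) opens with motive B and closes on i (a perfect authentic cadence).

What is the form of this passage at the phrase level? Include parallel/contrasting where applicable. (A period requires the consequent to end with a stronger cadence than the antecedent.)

The cadence pattern IAC–PAC–IAC–PAC is weak–strong twice, and phrases 3–4 restate phrases 1–2: a period heard twice, not a double period (which would end weakly at phrase 2).

repeated period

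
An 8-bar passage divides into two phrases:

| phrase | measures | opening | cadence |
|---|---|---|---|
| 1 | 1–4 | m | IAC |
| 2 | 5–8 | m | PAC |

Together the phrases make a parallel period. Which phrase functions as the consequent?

phrase 2

The phrase ending with the weaker cadence (imperfect authentic cadence) is the antecedent; the one ending more conclusively (perfect authentic cadence) is the consequent. The consequent is phrase 2.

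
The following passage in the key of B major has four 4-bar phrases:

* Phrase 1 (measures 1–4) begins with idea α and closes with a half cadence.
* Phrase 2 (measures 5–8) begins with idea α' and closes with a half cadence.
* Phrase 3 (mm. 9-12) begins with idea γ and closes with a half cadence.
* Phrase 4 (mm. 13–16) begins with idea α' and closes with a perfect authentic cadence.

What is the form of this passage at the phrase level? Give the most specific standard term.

Four phrases in two halves: the first half (bars 1-8) ends with a half cadence, the second (measures 9–16) with a perfect authentic cadence — a large antecedent–consequent pair, i.e. a double period.
Phrase 3 begins with different material from phrase 1, making it contrasting.

contrasting double period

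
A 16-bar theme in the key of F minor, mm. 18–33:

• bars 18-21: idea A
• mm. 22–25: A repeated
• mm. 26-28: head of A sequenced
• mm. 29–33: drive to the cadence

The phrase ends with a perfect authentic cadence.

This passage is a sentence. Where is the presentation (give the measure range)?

The presentation of a sentence is the basic idea (mm. 18–21) plus its repetition (mm. 22–25); the presentation is therefore mm. 18–25.

measures 18–25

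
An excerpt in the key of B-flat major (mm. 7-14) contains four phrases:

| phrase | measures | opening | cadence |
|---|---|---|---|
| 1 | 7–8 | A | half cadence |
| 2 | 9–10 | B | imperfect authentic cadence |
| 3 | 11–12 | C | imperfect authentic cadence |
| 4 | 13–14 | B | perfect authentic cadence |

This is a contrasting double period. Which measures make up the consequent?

In a double period the first pair of phrases (ending imperfect authentic cadence) is the large antecedent and the second pair (ending perfect authentic cadence) is the large consequent; the consequent is measures 11–14.

measures 11–14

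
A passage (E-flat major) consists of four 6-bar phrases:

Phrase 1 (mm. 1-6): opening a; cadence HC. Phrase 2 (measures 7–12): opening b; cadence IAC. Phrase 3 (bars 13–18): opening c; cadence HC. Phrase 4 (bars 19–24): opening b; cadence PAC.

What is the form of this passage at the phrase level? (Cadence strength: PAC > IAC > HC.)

contrasting double period

Four phrases in two halves: the first half (mm. 1-12) ends with an imperfect authentic cadence, the second (measures 13–24) with a perfect authentic cadence — a large antecedent–consequent pair, i.e. a double period.
Phrase 3 begins with different material from phrase 1, making it contrasting.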